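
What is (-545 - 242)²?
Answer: 619369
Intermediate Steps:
(-545 - 242)² = (-787)² = 619369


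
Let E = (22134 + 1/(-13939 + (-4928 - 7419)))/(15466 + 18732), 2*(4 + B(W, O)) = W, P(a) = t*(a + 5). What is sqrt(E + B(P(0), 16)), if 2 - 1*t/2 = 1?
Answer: sqrt(332770557340775307)/449464314 ≈ 1.2834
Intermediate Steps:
t = 2 (t = 4 - 2*1 = 4 - 2 = 2)
P(a) = 10 + 2*a (P(a) = 2*(a + 5) = 2*(5 + a) = 10 + 2*a)
B(W, O) = -4 + W/2
E = 581814323/898928628 (E = (22134 + 1/(-13939 - 12347))/34198 = (22134 + 1/(-26286))*(1/34198) = (22134 - 1/26286)*(1/34198) = (581814323/26286)*(1/34198) = 581814323/898928628 ≈ 0.64723)
sqrt(E + B(P(0), 16)) = sqrt(581814323/898928628 + (-4 + (10 + 2*0)/2)) = sqrt(581814323/898928628 + (-4 + (10 + 0)/2)) = sqrt(581814323/898928628 + (-4 + (1/2)*10)) = sqrt(581814323/898928628 + (-4 + 5)) = sqrt(581814323/898928628 + 1) = sqrt(1480742951/898928628) = sqrt(332770557340775307)/449464314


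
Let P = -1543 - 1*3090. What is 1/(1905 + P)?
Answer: -1/2728 ≈ -0.00036657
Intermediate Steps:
P = -4633 (P = -1543 - 3090 = -4633)
1/(1905 + P) = 1/(1905 - 4633) = 1/(-2728) = -1/2728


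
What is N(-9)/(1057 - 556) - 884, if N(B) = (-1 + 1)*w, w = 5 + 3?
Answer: -884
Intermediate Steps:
w = 8
N(B) = 0 (N(B) = (-1 + 1)*8 = 0*8 = 0)
N(-9)/(1057 - 556) - 884 = 0/(1057 - 556) - 884 = 0/501 - 884 = (1/501)*0 - 884 = 0 - 884 = -884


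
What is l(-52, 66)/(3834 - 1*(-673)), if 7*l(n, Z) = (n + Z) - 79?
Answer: -65/31549 ≈ -0.0020603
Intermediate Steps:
l(n, Z) = -79/7 + Z/7 + n/7 (l(n, Z) = ((n + Z) - 79)/7 = ((Z + n) - 79)/7 = (-79 + Z + n)/7 = -79/7 + Z/7 + n/7)
l(-52, 66)/(3834 - 1*(-673)) = (-79/7 + (⅐)*66 + (⅐)*(-52))/(3834 - 1*(-673)) = (-79/7 + 66/7 - 52/7)/(3834 + 673) = -65/7/4507 = -65/7*1/4507 = -65/31549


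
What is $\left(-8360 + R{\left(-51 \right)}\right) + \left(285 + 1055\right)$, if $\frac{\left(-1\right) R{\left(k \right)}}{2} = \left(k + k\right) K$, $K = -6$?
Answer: $-8244$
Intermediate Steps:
$R{\left(k \right)} = 24 k$ ($R{\left(k \right)} = - 2 \left(k + k\right) \left(-6\right) = - 2 \cdot 2 k \left(-6\right) = - 2 \left(- 12 k\right) = 24 k$)
$\left(-8360 + R{\left(-51 \right)}\right) + \left(285 + 1055\right) = \left(-8360 + 24 \left(-51\right)\right) + \left(285 + 1055\right) = \left(-8360 - 1224\right) + 1340 = -9584 + 1340 = -8244$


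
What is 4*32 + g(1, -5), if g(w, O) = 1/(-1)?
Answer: 127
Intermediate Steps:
g(w, O) = -1
4*32 + g(1, -5) = 4*32 - 1 = 128 - 1 = 127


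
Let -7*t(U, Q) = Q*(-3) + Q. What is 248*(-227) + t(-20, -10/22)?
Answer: -4334802/77 ≈ -56296.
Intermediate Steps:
t(U, Q) = 2*Q/7 (t(U, Q) = -(Q*(-3) + Q)/7 = -(-3*Q + Q)/7 = -(-2)*Q/7 = 2*Q/7)
248*(-227) + t(-20, -10/22) = 248*(-227) + 2*(-10/22)/7 = -56296 + 2*(-10*1/22)/7 = -56296 + (2/7)*(-5/11) = -56296 - 10/77 = -4334802/77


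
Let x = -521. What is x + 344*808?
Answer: 277431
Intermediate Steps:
x + 344*808 = -521 + 344*808 = -521 + 277952 = 277431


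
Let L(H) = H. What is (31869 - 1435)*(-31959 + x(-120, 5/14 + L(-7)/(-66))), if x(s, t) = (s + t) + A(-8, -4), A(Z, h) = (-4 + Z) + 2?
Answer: -225590564168/231 ≈ -9.7658e+8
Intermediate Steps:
A(Z, h) = -2 + Z
x(s, t) = -10 + s + t (x(s, t) = (s + t) + (-2 - 8) = (s + t) - 10 = -10 + s + t)
(31869 - 1435)*(-31959 + x(-120, 5/14 + L(-7)/(-66))) = (31869 - 1435)*(-31959 + (-10 - 120 + (5/14 - 7/(-66)))) = 30434*(-31959 + (-10 - 120 + (5*(1/14) - 7*(-1/66)))) = 30434*(-31959 + (-10 - 120 + (5/14 + 7/66))) = 30434*(-31959 + (-10 - 120 + 107/231)) = 30434*(-31959 - 29923/231) = 30434*(-7412452/231) = -225590564168/231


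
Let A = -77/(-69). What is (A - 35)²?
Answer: 5466244/4761 ≈ 1148.1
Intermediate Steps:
A = 77/69 (A = -77*(-1/69) = 77/69 ≈ 1.1159)
(A - 35)² = (77/69 - 35)² = (-2338/69)² = 5466244/4761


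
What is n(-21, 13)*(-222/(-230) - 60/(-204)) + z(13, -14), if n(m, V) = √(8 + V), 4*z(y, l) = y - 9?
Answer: 1 + 2462*√21/1955 ≈ 6.7710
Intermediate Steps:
z(y, l) = -9/4 + y/4 (z(y, l) = (y - 9)/4 = (-9 + y)/4 = -9/4 + y/4)
n(-21, 13)*(-222/(-230) - 60/(-204)) + z(13, -14) = √(8 + 13)*(-222/(-230) - 60/(-204)) + (-9/4 + (¼)*13) = √21*(-222*(-1/230) - 60*(-1/204)) + (-9/4 + 13/4) = √21*(111/115 + 5/17) + 1 = √21*(2462/1955) + 1 = 2462*√21/1955 + 1 = 1 + 2462*√21/1955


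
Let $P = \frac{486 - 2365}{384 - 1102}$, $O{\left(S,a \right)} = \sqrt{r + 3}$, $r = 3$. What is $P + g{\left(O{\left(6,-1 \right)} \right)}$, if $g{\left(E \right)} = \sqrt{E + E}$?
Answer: $\frac{1879}{718} + 2^{\frac{3}{4}} \sqrt[4]{3} \approx 4.8304$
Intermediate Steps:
$O{\left(S,a \right)} = \sqrt{6}$ ($O{\left(S,a \right)} = \sqrt{3 + 3} = \sqrt{6}$)
$P = \frac{1879}{718}$ ($P = - \frac{1879}{-718} = \left(-1879\right) \left(- \frac{1}{718}\right) = \frac{1879}{718} \approx 2.617$)
$g{\left(E \right)} = \sqrt{2} \sqrt{E}$ ($g{\left(E \right)} = \sqrt{2 E} = \sqrt{2} \sqrt{E}$)
$P + g{\left(O{\left(6,-1 \right)} \right)} = \frac{1879}{718} + \sqrt{2} \sqrt{\sqrt{6}} = \frac{1879}{718} + \sqrt{2} \sqrt[4]{6} = \frac{1879}{718} + 2^{\frac{3}{4}} \sqrt[4]{3}$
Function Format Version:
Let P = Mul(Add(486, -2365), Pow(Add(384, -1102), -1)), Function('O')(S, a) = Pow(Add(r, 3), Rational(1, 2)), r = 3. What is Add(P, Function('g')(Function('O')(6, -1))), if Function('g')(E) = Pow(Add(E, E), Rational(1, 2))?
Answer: Add(Rational(1879, 718), Mul(Pow(2, Rational(3, 4)), Pow(3, Rational(1, 4)))) ≈ 4.8304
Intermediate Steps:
Function('O')(S, a) = Pow(6, Rational(1, 2)) (Function('O')(S, a) = Pow(Add(3, 3), Rational(1, 2)) = Pow(6, Rational(1, 2)))
P = Rational(1879, 718) (P = Mul(-1879, Pow(-718, -1)) = Mul(-1879, Rational(-1, 718)) = Rational(1879, 718) ≈ 2.6170)
Function('g')(E) = Mul(Pow(2, Rational(1, 2)), Pow(E, Rational(1, 2))) (Function('g')(E) = Pow(Mul(2, E), Rational(1, 2)) = Mul(Pow(2, Rational(1, 2)), Pow(E, Rational(1, 2))))
Add(P, Function('g')(Function('O')(6, -1))) = Add(Rational(1879, 718), Mul(Pow(2, Rational(1, 2)), Pow(Pow(6, Rational(1, 2)), Rational(1, 2)))) = Add(Rational(1879, 718), Mul(Pow(2, Rational(1, 2)), Pow(6, Rational(1, 4)))) = Add(Rational(1879, 718), Mul(Pow(2, Rational(3, 4)), Pow(3, Rational(1, 4))))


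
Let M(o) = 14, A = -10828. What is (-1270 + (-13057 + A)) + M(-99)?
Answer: -25141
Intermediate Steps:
(-1270 + (-13057 + A)) + M(-99) = (-1270 + (-13057 - 10828)) + 14 = (-1270 - 23885) + 14 = -25155 + 14 = -25141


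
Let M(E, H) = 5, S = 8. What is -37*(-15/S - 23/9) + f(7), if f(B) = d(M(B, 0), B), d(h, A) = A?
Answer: 12307/72 ≈ 170.93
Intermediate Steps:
f(B) = B
-37*(-15/S - 23/9) + f(7) = -37*(-15/8 - 23/9) + 7 = -37*(-319/72) + 7 = 11803/72 + 7 = 12307/72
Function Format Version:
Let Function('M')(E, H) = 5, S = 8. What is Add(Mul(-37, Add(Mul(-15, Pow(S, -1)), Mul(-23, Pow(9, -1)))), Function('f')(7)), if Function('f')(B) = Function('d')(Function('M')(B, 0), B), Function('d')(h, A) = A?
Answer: Rational(12307, 72) ≈ 170.93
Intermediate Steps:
Function('f')(B) = B
Add(Mul(-37, Add(Mul(-15, Pow(S, -1)), Mul(-23, Pow(9, -1)))), Function('f')(7)) = Add(Mul(-37, Add(Mul(-15, Pow(8, -1)), Mul(-23, Pow(9, -1)))), 7) = Add(Mul(-37, Add(Mul(-15, Rational(1, 8)), Mul(-23, Rational(1, 9)))), 7) = Add(Mul(-37, Add(Rational(-15, 8), Rational(-23, 9))), 7) = Add(Mul(-37, Rational(-319, 72)), 7) = Add(Rational(11803, 72), 7) = Rational(12307, 72)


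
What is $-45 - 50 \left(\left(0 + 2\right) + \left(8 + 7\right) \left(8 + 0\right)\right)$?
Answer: $-6145$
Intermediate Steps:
$-45 - 50 \left(\left(0 + 2\right) + \left(8 + 7\right) \left(8 + 0\right)\right) = -45 - 50 \left(2 + 15 \cdot 8\right) = -45 - 50 \left(2 + 120\right) = -45 - 6100 = -6145$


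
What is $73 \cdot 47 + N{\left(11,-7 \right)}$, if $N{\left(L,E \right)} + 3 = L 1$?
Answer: $3439$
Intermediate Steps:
$N{\left(L,E \right)} = -3 + L$ ($N{\left(L,E \right)} = -3 + L 1 = -3 + L$)
$73 \cdot 47 + N{\left(11,-7 \right)} = 73 \cdot 47 + \left(-3 + 11\right) = 3431 + 8 = 3439$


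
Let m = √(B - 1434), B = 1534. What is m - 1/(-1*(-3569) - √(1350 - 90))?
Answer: 127361441/12736501 - 6*√35/12736501 ≈ 9.9997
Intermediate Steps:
m = 10 (m = √(1534 - 1434) = √100 = 10)
m - 1/(-1*(-3569) - √(1350 - 90)) = 10 - 1/(-1*(-3569) - √(1350 - 90)) = 10 - 1/(3569 - √1260) = 10 - 1/(3569 - 6*√35)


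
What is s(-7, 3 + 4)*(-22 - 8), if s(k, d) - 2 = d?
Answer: -270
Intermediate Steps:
s(k, d) = 2 + d
s(-7, 3 + 4)*(-22 - 8) = (2 + (3 + 4))*(-22 - 8) = (2 + 7)*(-30) = 9*(-30) = -270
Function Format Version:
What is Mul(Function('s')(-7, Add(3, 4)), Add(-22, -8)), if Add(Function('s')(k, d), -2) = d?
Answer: -270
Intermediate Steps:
Function('s')(k, d) = Add(2, d)
Mul(Function('s')(-7, Add(3, 4)), Add(-22, -8)) = Mul(Add(2, Add(3, 4)), Add(-22, -8)) = Mul(Add(2, 7), -30) = Mul(9, -30) = -270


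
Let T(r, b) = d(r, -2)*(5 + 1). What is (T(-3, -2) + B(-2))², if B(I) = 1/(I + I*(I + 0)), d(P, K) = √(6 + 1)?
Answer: 1009/4 + 6*√7 ≈ 268.12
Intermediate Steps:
d(P, K) = √7
B(I) = 1/(I + I²) (B(I) = 1/(I + I*I) = 1/(I + I²))
T(r, b) = 6*√7 (T(r, b) = √7*(5 + 1) = √7*6 = 6*√7)
(T(-3, -2) + B(-2))² = (6*√7 + 1/((-2)*(1 - 2)))² = (6*√7 - ½/(-1))² = (6*√7 - ½*(-1))² = (6*√7 + ½)² = (½ + 6*√7)²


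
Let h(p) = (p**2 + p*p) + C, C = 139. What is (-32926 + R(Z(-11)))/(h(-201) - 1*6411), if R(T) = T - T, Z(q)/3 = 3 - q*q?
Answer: -16463/37265 ≈ -0.44178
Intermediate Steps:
Z(q) = 9 - 3*q**2 (Z(q) = 3*(3 - q*q) = 3*(3 - q**2) = 9 - 3*q**2)
h(p) = 139 + 2*p**2 (h(p) = (p**2 + p*p) + 139 = (p**2 + p**2) + 139 = 2*p**2 + 139 = 139 + 2*p**2)
R(T) = 0
(-32926 + R(Z(-11)))/(h(-201) - 1*6411) = (-32926 + 0)/((139 + 2*(-201)**2) - 1*6411) = -32926/((139 + 2*40401) - 6411) = -32926/((139 + 80802) - 6411) = -32926/(80941 - 6411) = -32926/74530 = -32926*1/74530 = -16463/37265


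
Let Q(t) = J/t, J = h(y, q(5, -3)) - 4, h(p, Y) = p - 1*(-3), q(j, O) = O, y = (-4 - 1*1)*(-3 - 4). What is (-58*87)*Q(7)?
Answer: -171564/7 ≈ -24509.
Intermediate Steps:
y = 35 (y = (-4 - 1)*(-7) = -5*(-7) = 35)
h(p, Y) = 3 + p (h(p, Y) = p + 3 = 3 + p)
J = 34 (J = (3 + 35) - 4 = 38 - 4 = 34)
Q(t) = 34/t
(-58*87)*Q(7) = (-58*87)*(34/7) = -171564/7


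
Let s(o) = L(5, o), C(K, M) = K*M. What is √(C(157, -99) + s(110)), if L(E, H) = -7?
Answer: 5*I*√622 ≈ 124.7*I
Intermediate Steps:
s(o) = -7
√(C(157, -99) + s(110)) = √(157*(-99) - 7) = √(-15543 - 7) = √(-15550) = 5*I*√622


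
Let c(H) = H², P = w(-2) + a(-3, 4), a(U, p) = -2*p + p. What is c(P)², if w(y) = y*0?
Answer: 256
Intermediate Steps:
w(y) = 0
a(U, p) = -p
P = -4 (P = 0 - 1*4 = 0 - 4 = -4)
c(P)² = ((-4)²)² = 16² = 256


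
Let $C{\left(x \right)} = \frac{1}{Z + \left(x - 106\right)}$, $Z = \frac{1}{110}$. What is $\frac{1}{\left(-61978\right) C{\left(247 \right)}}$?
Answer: $- \frac{15511}{6817580} \approx -0.0022751$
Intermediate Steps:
$Z = \frac{1}{110} \approx 0.0090909$
$C{\left(x \right)} = \frac{1}{- \frac{11659}{110} + x}$ ($C{\left(x \right)} = \frac{1}{\frac{1}{110} + \left(x - 106\right)} = \frac{1}{\frac{1}{110} + \left(-106 + x\right)} = \frac{1}{- \frac{11659}{110} + x}$)
$\frac{1}{\left(-61978\right) C{\left(247 \right)}} = \frac{1}{\left(-61978\right) \frac{110}{-11659 + 110 \cdot 247}} = - \frac{1}{61978 \frac{110}{-11659 + 27170}} = - \frac{1}{61978 \cdot \frac{110}{15511}} = \left(- \frac{1}{61978}\right) \frac{15511}{110} = - \frac{15511}{6817580}$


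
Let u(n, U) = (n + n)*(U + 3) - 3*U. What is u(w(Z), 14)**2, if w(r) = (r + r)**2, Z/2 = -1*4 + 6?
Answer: 4553956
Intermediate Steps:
Z = 4 (Z = 2*(-1*4 + 6) = 2*(-4 + 6) = 2*2 = 4)
w(r) = 4*r**2 (w(r) = (2*r)**2 = 4*r**2)
u(n, U) = -3*U + 2*n*(3 + U) (u(n, U) = (2*n)*(3 + U) - 3*U = 2*n*(3 + U) - 3*U = -3*U + 2*n*(3 + U))
u(w(Z), 14)**2 = (-3*14 + 6*(4*4**2) + 2*14*(4*4**2))**2 = (-42 + 6*(4*16) + 2*14*(4*16))**2 = (-42 + 6*64 + 2*14*64)**2 = (-42 + 384 + 1792)**2 = 2134**2 = 4553956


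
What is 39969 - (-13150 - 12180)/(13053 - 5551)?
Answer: 149936384/3751 ≈ 39972.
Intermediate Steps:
39969 - (-13150 - 12180)/(13053 - 5551) = 39969 - (-25330)/7502 = 39969 - 1*(-12665/3751) = 39969 + 12665/3751 = 149936384/3751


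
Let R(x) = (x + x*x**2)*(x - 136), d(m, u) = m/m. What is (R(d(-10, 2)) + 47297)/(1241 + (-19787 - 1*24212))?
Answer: -47027/42758 ≈ -1.0998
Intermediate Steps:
d(m, u) = 1
R(x) = (-136 + x)*(x + x**3) (R(x) = (x + x**3)*(-136 + x) = (-136 + x)*(x + x**3))
(R(d(-10, 2)) + 47297)/(1241 + (-19787 - 1*24212)) = (1*(-136 + 1 + 1**3 - 136*1**2) + 47297)/(1241 + (-19787 - 1*24212)) = (1*(-136 + 1 + 1 - 136*1) + 47297)/(1241 + (-19787 - 24212)) = (1*(-136 + 1 + 1 - 136) + 47297)/(1241 - 43999) = (1*(-270) + 47297)/(-42758) = (-270 + 47297)*(-1/42758) = 47027*(-1/42758) = -47027/42758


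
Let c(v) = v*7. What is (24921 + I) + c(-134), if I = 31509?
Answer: 55492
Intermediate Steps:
c(v) = 7*v
(24921 + I) + c(-134) = (24921 + 31509) + 7*(-134) = 56430 - 938 = 55492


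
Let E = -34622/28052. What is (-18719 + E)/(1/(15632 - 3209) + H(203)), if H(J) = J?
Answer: -652381434423/7074349724 ≈ -92.218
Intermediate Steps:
E = -17311/14026 (E = -34622*1/28052 = -17311/14026 ≈ -1.2342)
(-18719 + E)/(1/(15632 - 3209) + H(203)) = (-18719 - 17311/14026)/(1/(15632 - 3209) + 203) = -262570005/(14026*(1/12423 + 203)) = -262570005/(14026*2521870/12423) = -262570005/14026*12423/2521870 = -652381434423/7074349724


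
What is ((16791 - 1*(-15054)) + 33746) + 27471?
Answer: 93062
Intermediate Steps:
((16791 - 1*(-15054)) + 33746) + 27471 = ((16791 + 15054) + 33746) + 27471 = (31845 + 33746) + 27471 = 65591 + 27471 = 93062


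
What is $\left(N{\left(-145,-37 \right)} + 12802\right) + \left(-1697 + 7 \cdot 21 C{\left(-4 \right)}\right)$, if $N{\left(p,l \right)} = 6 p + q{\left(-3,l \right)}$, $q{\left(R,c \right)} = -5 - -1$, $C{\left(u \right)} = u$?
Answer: $9643$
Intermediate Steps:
$q{\left(R,c \right)} = -4$ ($q{\left(R,c \right)} = -5 + 1 = -4$)
$N{\left(p,l \right)} = -4 + 6 p$ ($N{\left(p,l \right)} = 6 p - 4 = -4 + 6 p$)
$\left(N{\left(-145,-37 \right)} + 12802\right) + \left(-1697 + 7 \cdot 21 C{\left(-4 \right)}\right) = \left(\left(-4 + 6 \left(-145\right)\right) + 12802\right) - \left(1697 - 7 \cdot 21 \left(-4\right)\right) = \left(\left(-4 - 870\right) + 12802\right) + \left(-1697 + 147 \left(-4\right)\right) = \left(-874 + 12802\right) - 2285 = 11928 - 2285 = 9643$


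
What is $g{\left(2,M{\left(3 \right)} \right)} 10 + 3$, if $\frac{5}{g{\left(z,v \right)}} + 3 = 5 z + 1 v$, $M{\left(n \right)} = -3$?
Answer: $\frac{31}{2} \approx 15.5$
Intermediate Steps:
$g{\left(z,v \right)} = \frac{5}{-3 + v + 5 z}$ ($g{\left(z,v \right)} = \frac{5}{-3 + \left(5 z + 1 v\right)} = \frac{5}{-3 + \left(5 z + v\right)} = \frac{5}{-3 + \left(v + 5 z\right)} = \frac{5}{-3 + v + 5 z}$)
$g{\left(2,M{\left(3 \right)} \right)} 10 + 3 = \frac{5}{-3 - 3 + 5 \cdot 2} \cdot 10 + 3 = \frac{5}{-3 - 3 + 10} \cdot 10 + 3 = \frac{5}{4} \cdot 10 + 3 = \frac{25}{2} + 3 = \frac{31}{2}$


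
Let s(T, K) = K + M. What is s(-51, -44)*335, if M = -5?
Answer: -16415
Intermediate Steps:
s(T, K) = -5 + K (s(T, K) = K - 5 = -5 + K)
s(-51, -44)*335 = (-5 - 44)*335 = -49*335 = -16415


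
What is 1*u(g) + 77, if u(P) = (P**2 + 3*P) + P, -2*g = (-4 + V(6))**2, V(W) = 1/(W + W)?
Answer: 8721601/82944 ≈ 105.15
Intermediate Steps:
V(W) = 1/(2*W)
g = -2209/288 (g = -(-4 + (1/2)/6)**2/2 = -(-4 + (1/2)*(1/6))**2/2 = -(-4 + 1/12)**2/2 = -(-47/12)**2/2 = -1/2*2209/144 = -2209/288 ≈ -7.6701)
u(P) = P**2 + 4*P
1*u(g) + 77 = 1*(-2209*(4 - 2209/288)/288) + 77 = 1*(-2209/288*(-1057/288)) + 77 = 1*(2334913/82944) + 77 = 2334913/82944 + 77 = 8721601/82944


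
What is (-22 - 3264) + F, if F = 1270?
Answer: -2016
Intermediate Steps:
(-22 - 3264) + F = (-22 - 3264) + 1270 = -3286 + 1270 = -2016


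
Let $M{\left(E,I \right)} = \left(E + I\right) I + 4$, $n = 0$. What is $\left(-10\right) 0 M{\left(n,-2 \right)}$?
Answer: $0$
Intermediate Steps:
$M{\left(E,I \right)} = 4 + I \left(E + I\right)$ ($M{\left(E,I \right)} = I \left(E + I\right) + 4 = 4 + I \left(E + I\right)$)
$\left(-10\right) 0 M{\left(n,-2 \right)} = \left(-10\right) 0 \left(4 + \left(-2\right)^{2} + 0 \left(-2\right)\right) = 0 \left(4 + 4 + 0\right) = 0 \cdot 8 = 0$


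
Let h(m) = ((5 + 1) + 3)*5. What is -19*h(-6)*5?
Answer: -4275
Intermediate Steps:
h(m) = 45 (h(m) = (6 + 3)*5 = 9*5 = 45)
-19*h(-6)*5 = -19*45*5 = -855*5 = -4275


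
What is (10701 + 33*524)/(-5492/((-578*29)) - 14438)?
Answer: -78203111/40334044 ≈ -1.9389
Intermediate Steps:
(10701 + 33*524)/(-5492/((-578*29)) - 14438) = (10701 + 17292)/(-5492/(-16762) - 14438) = 27993/(-5492*(-1/16762) - 14438) = 27993/(2746/8381 - 14438) = 27993/(-121002132/8381) = 27993*(-8381/121002132) = -78203111/40334044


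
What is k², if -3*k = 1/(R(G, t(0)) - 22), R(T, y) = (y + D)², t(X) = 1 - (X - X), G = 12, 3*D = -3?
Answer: 1/4356 ≈ 0.00022957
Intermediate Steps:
D = -1 (D = (⅓)*(-3) = -1)
t(X) = 1 (t(X) = 1 - 1*0 = 1 + 0 = 1)
R(T, y) = (-1 + y)² (R(T, y) = (y - 1)² = (-1 + y)²)
k = 1/66 (k = -1/(3*((-1 + 1)² - 22)) = -1/(3*(0² - 22)) = -1/(3*(0 - 22)) = -⅓/(-22) = -⅓*(-1/22) = 1/66 ≈ 0.015152)
k² = (1/66)² = 1/4356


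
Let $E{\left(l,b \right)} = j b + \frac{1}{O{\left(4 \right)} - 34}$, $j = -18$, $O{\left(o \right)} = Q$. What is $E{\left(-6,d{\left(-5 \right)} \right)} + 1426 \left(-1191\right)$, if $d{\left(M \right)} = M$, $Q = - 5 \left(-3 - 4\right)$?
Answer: $-1698275$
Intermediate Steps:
$Q = 35$ ($Q = \left(-5\right) \left(-7\right) = 35$)
$O{\left(o \right)} = 35$
$E{\left(l,b \right)} = 1 - 18 b$ ($E{\left(l,b \right)} = - 18 b + \frac{1}{35 - 34} = - 18 b + 1^{-1} = - 18 b + 1 = 1 - 18 b$)
$E{\left(-6,d{\left(-5 \right)} \right)} + 1426 \left(-1191\right) = \left(1 - -90\right) + 1426 \left(-1191\right) = \left(1 + 90\right) - 1698366 = 91 - 1698366 = -1698275$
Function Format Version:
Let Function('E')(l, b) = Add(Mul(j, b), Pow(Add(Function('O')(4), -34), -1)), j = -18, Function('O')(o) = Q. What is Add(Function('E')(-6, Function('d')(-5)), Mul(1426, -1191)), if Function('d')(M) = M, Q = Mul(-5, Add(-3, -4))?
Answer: -1698275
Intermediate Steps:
Q = 35 (Q = Mul(-5, -7) = 35)
Function('O')(o) = 35
Function('E')(l, b) = Add(1, Mul(-18, b)) (Function('E')(l, b) = Add(Mul(-18, b), Pow(Add(35, -34), -1)) = Add(Mul(-18, b), Pow(1, -1)) = Add(Mul(-18, b), 1) = Add(1, Mul(-18, b)))
Add(Function('E')(-6, Function('d')(-5)), Mul(1426, -1191)) = Add(Add(1, Mul(-18, -5)), Mul(1426, -1191)) = Add(Add(1, 90), -1698366) = Add(91, -1698366) = -1698275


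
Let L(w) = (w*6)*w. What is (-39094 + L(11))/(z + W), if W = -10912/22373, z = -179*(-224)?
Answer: -26825227/28033028 ≈ -0.95691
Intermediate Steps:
z = 40096
L(w) = 6*w**2 (L(w) = (6*w)*w = 6*w**2)
W = -10912/22373 (W = -10912*1/22373 = -10912/22373 ≈ -0.48773)
(-39094 + L(11))/(z + W) = (-39094 + 6*11**2)/(40096 - 10912/22373) = (-39094 + 6*121)/(897056896/22373) = (-39094 + 726)*(22373/897056896) = -38368*22373/897056896 = -26825227/28033028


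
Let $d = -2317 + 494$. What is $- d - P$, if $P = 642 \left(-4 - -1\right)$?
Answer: $3749$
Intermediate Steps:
$d = -1823$
$P = -1926$ ($P = 642 \left(-4 + 1\right) = 642 \left(-3\right) = -1926$)
$- d - P = \left(-1\right) \left(-1823\right) - -1926 = 1823 + 1926 = 3749$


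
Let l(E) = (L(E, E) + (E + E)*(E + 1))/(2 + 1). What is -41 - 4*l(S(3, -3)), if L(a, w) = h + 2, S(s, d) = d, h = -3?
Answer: -167/3 ≈ -55.667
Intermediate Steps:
L(a, w) = -1 (L(a, w) = -3 + 2 = -1)
l(E) = -⅓ + 2*E*(1 + E)/3 (l(E) = (-1 + (E + E)*(E + 1))/(2 + 1) = (-1 + (2*E)*(1 + E))/3 = (-1 + 2*E*(1 + E))*(⅓) = -⅓ + 2*E*(1 + E)/3)
-41 - 4*l(S(3, -3)) = -41 - 4*(-⅓ + (⅔)*(-3) + (⅔)*(-3)²) = -41 - 4*(-⅓ - 2 + (⅔)*9) = -41 - 4*(-⅓ - 2 + 6) = -41 - 4*11/3 = -41 - 44/3 = -167/3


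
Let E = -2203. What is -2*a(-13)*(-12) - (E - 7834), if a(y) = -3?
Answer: 9965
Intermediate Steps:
-2*a(-13)*(-12) - (E - 7834) = -2*(-3)*(-12) - (-2203 - 7834) = 6*(-12) - 1*(-10037) = -72 + 10037 = 9965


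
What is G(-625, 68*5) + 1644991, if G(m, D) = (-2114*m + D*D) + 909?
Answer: 3082750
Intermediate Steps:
G(m, D) = 909 + D² - 2114*m (G(m, D) = (-2114*m + D²) + 909 = (D² - 2114*m) + 909 = 909 + D² - 2114*m)
G(-625, 68*5) + 1644991 = (909 + (68*5)² - 2114*(-625)) + 1644991 = (909 + 340² + 1321250) + 1644991 = (909 + 115600 + 1321250) + 1644991 = 1437759 + 1644991 = 3082750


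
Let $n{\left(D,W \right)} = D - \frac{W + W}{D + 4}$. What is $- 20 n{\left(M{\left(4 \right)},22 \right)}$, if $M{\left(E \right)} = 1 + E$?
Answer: $- \frac{20}{9} \approx -2.2222$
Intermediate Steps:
$n{\left(D,W \right)} = D - \frac{2 W}{4 + D}$
$- 20 n{\left(M{\left(4 \right)},22 \right)} = - 20 \frac{\left(1 + 4\right)^{2} - 44 + 4 \left(1 + 4\right)}{4 + \left(1 + 4\right)} = - 20 \frac{5^{2} - 44 + 4 \cdot 5}{4 + 5} = - 20 \frac{25 - 44 + 20}{9} = - 20 \cdot \frac{1}{9} \cdot 1 = \left(-20\right) \frac{1}{9} = - \frac{20}{9}$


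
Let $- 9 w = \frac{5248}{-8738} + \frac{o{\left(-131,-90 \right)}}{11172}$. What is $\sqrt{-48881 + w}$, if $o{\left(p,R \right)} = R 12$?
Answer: $\frac{i \sqrt{148542002552705347}}{1743231} \approx 221.09 i$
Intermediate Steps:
$o{\left(p,R \right)} = 12 R$
$w = \frac{2836154}{36607851}$ ($w = - \frac{\frac{5248}{-8738} + \frac{12 \left(-90\right)}{11172}}{9} = - \frac{5248 \left(- \frac{1}{8738}\right) - \frac{90}{931}}{9} = - \frac{- \frac{2624}{4369} - \frac{90}{931}}{9} = \left(- \frac{1}{9}\right) \left(- \frac{2836154}{4067539}\right) = \frac{2836154}{36607851} \approx 0.077474$)
$\sqrt{-48881 + w} = \sqrt{-48881 + \frac{2836154}{36607851}} = \sqrt{- \frac{1789425528577}{36607851}} = \frac{i \sqrt{148542002552705347}}{1743231}$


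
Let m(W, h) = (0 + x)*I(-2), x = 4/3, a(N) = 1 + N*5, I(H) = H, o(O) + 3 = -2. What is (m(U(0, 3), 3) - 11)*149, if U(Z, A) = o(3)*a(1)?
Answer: -6109/3 ≈ -2036.3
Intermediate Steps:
o(O) = -5 (o(O) = -3 - 2 = -5)
a(N) = 1 + 5*N
x = 4/3 (x = 4*(⅓) = 4/3 ≈ 1.3333)
U(Z, A) = -30 (U(Z, A) = -5*(1 + 5*1) = -5*(1 + 5) = -5*6 = -30)
m(W, h) = -8/3 (m(W, h) = (0 + 4/3)*(-2) = (4/3)*(-2) = -8/3)
(m(U(0, 3), 3) - 11)*149 = (-8/3 - 11)*149 = -41/3*149 = -6109/3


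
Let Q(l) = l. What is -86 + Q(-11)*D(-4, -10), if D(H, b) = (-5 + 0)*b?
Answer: -636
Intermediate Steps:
D(H, b) = -5*b
-86 + Q(-11)*D(-4, -10) = -86 - (-55)*(-10) = -86 - 11*50 = -86 - 550 = -636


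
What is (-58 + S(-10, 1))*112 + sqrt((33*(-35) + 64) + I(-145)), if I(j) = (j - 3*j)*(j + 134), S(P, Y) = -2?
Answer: -6720 + I*sqrt(4281) ≈ -6720.0 + 65.429*I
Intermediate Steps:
I(j) = -2*j*(134 + j) (I(j) = (-2*j)*(134 + j) = -2*j*(134 + j))
(-58 + S(-10, 1))*112 + sqrt((33*(-35) + 64) + I(-145)) = (-58 - 2)*112 + sqrt((33*(-35) + 64) - 2*(-145)*(134 - 145)) = -60*112 + sqrt((-1155 + 64) - 2*(-145)*(-11)) = -6720 + sqrt(-1091 - 3190) = -6720 + sqrt(-4281) = -6720 + I*sqrt(4281)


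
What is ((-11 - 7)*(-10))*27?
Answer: 4860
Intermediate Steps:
((-11 - 7)*(-10))*27 = -18*(-10)*27 = 180*27 = 4860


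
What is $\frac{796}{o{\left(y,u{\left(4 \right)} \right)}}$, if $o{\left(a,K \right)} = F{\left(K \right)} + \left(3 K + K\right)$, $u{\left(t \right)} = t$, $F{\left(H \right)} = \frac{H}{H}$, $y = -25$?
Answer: $\frac{796}{17} \approx 46.824$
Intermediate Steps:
$F{\left(H \right)} = 1$
$o{\left(a,K \right)} = 1 + 4 K$ ($o{\left(a,K \right)} = 1 + \left(3 K + K\right) = 1 + 4 K$)
$\frac{796}{o{\left(y,u{\left(4 \right)} \right)}} = \frac{796}{1 + 4 \cdot 4} = \frac{796}{1 + 16} = \frac{796}{17}$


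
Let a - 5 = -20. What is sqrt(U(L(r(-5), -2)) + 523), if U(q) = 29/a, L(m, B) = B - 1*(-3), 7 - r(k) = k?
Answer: 2*sqrt(29310)/15 ≈ 22.827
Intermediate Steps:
a = -15 (a = 5 - 20 = -15)
r(k) = 7 - k
L(m, B) = 3 + B (L(m, B) = B + 3 = 3 + B)
U(q) = -29/15 (U(q) = 29/(-15) = 29*(-1/15) = -29/15)
sqrt(U(L(r(-5), -2)) + 523) = sqrt(-29/15 + 523) = sqrt(7816/15) = 2*sqrt(29310)/15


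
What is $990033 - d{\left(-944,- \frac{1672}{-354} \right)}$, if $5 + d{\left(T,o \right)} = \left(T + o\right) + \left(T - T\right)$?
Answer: $\frac{175402978}{177} \approx 9.9098 \cdot 10^{5}$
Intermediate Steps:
$d{\left(T,o \right)} = -5 + T + o$ ($d{\left(T,o \right)} = -5 + \left(\left(T + o\right) + \left(T - T\right)\right) = -5 + \left(\left(T + o\right) + 0\right) = -5 + \left(T + o\right) = -5 + T + o$)
$990033 - d{\left(-944,- \frac{1672}{-354} \right)} = 990033 - \left(-5 - 944 - \frac{1672}{-354}\right) = 990033 - \left(-5 - 944 - - \frac{836}{177}\right) = 990033 - \left(-5 - 944 + \frac{836}{177}\right) = 990033 - - \frac{167137}{177} = 990033 + \frac{167137}{177} = \frac{175402978}{177}$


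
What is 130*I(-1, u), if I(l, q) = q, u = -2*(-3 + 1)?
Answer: 520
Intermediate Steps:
u = 4 (u = -2*(-2) = 4)
130*I(-1, u) = 130*4 = 520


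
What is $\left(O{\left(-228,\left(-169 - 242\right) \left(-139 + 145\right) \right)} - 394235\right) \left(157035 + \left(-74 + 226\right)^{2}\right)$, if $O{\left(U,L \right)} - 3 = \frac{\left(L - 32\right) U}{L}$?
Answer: $- \frac{29204904954364}{411} \approx -7.1058 \cdot 10^{10}$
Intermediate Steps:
$O{\left(U,L \right)} = 3 + \frac{U \left(-32 + L\right)}{L}$ ($O{\left(U,L \right)} = 3 + \frac{\left(L - 32\right) U}{L} = 3 + \frac{\left(-32 + L\right) U}{L} = 3 + \frac{U \left(-32 + L\right)}{L}$)
$\left(O{\left(-228,\left(-169 - 242\right) \left(-139 + 145\right) \right)} - 394235\right) \left(157035 + \left(-74 + 226\right)^{2}\right) = \left(\left(3 - 228 - - \frac{7296}{\left(-169 - 242\right) \left(-139 + 145\right)}\right) - 394235\right) \left(157035 + \left(-74 + 226\right)^{2}\right) = \left(\left(3 - 228 - - \frac{7296}{\left(-411\right) 6}\right) - 394235\right) \left(157035 + 152^{2}\right) = \left(\left(3 - 228 - - \frac{7296}{-2466}\right) - 394235\right) \left(157035 + 23104\right) = \left(\left(3 - 228 - \left(-7296\right) \left(- \frac{1}{2466}\right)\right) - 394235\right) 180139 = \left(\left(3 - 228 - \frac{1216}{411}\right) - 394235\right) 180139 = \left(- \frac{93691}{411} - 394235\right) 180139 = \left(- \frac{162124276}{411}\right) 180139 = - \frac{29204904954364}{411}$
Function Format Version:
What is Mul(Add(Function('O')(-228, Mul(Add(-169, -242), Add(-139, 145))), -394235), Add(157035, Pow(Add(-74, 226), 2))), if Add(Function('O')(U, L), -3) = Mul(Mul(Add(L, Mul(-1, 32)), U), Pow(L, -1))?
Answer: Rational(-29204904954364, 411) ≈ -7.1058e+10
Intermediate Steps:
Function('O')(U, L) = Add(3, Mul(U, Pow(L, -1), Add(-32, L))) (Function('O')(U, L) = Add(3, Mul(Mul(Add(L, Mul(-1, 32)), U), Pow(L, -1))) = Add(3, Mul(Mul(Add(L, -32), U), Pow(L, -1))) = Add(3, Mul(Mul(Add(-32, L), U), Pow(L, -1))) = Add(3, Mul(Mul(U, Add(-32, L)), Pow(L, -1))) = Add(3, Mul(U, Pow(L, -1), Add(-32, L))))
Mul(Add(Function('O')(-228, Mul(Add(-169, -242), Add(-139, 145))), -394235), Add(157035, Pow(Add(-74, 226), 2))) = Mul(Add(Add(3, -228, Mul(-32, -228, Pow(Mul(Add(-169, -242), Add(-139, 145)), -1))), -394235), Add(157035, Pow(Add(-74, 226), 2))) = Mul(Add(Add(3, -228, Mul(-32, -228, Pow(Mul(-411, 6), -1))), -394235), Add(157035, Pow(152, 2))) = Mul(Add(Add(3, -228, Mul(-32, -228, Pow(-2466, -1))), -394235), Add(157035, 23104)) = Mul(Add(Add(3, -228, Mul(-32, -228, Rational(-1, 2466))), -394235), 180139) = Mul(Add(Add(3, -228, Rational(-1216, 411)), -394235), 180139) = Mul(Add(Rational(-93691, 411), -394235), 180139) = Mul(Rational(-162124276, 411), 180139) = Rational(-29204904954364, 411)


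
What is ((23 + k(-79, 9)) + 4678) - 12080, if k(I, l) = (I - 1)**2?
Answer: -979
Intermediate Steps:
k(I, l) = (-1 + I)**2
((23 + k(-79, 9)) + 4678) - 12080 = ((23 + (-1 - 79)**2) + 4678) - 12080 = ((23 + (-80)**2) + 4678) - 12080 = ((23 + 6400) + 4678) - 12080 = (6423 + 4678) - 12080 = 11101 - 12080 = -979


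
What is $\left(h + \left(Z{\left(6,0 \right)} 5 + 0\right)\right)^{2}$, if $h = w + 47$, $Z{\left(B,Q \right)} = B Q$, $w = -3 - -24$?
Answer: $4624$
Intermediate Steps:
$w = 21$ ($w = -3 + 24 = 21$)
$h = 68$ ($h = 21 + 47 = 68$)
$\left(h + \left(Z{\left(6,0 \right)} 5 + 0\right)\right)^{2} = \left(68 + \left(6 \cdot 0 \cdot 5 + 0\right)\right)^{2} = \left(68 + \left(0 \cdot 5 + 0\right)\right)^{2} = \left(68 + \left(0 + 0\right)\right)^{2} = \left(68 + 0\right)^{2} = 68^{2} = 4624$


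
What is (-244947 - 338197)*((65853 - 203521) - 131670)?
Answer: 157062838672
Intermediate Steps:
(-244947 - 338197)*((65853 - 203521) - 131670) = -583144*(-137668 - 131670) = -583144*(-269338) = 157062838672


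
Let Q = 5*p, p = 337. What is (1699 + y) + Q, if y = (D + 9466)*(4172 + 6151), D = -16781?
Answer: -75509361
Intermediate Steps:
y = -75512745 (y = (-16781 + 9466)*(4172 + 6151) = -7315*10323 = -75512745)
Q = 1685 (Q = 5*337 = 1685)
(1699 + y) + Q = (1699 - 75512745) + 1685 = -75511046 + 1685 = -75509361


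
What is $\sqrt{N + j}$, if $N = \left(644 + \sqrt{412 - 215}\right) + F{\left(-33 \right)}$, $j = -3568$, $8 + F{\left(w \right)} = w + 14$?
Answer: $\sqrt{-2951 + \sqrt{197}} \approx 54.194 i$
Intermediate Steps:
$F{\left(w \right)} = 6 + w$ ($F{\left(w \right)} = -8 + \left(w + 14\right) = -8 + \left(14 + w\right) = 6 + w$)
$N = 617 + \sqrt{197}$ ($N = \left(644 + \sqrt{412 - 215}\right) + \left(6 - 33\right) = \left(644 + \sqrt{197}\right) - 27 = 617 + \sqrt{197} \approx 631.04$)
$\sqrt{N + j} = \sqrt{\left(617 + \sqrt{197}\right) - 3568} = \sqrt{-2951 + \sqrt{197}}$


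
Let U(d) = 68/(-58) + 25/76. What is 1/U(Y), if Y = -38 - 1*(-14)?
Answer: -2204/1859 ≈ -1.1856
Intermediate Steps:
Y = -24 (Y = -38 + 14 = -24)
U(d) = -1859/2204 (U(d) = 68*(-1/58) + 25*(1/76) = -34/29 + 25/76 = -1859/2204)
1/U(Y) = 1/(-1859/2204) = -2204/1859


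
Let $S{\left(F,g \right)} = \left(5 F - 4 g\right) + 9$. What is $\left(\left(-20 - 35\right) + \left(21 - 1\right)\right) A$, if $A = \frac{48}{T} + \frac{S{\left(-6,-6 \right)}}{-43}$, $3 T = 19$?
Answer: $- \frac{214725}{817} \approx -262.82$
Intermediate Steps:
$T = \frac{19}{3}$ ($T = \frac{1}{3} \cdot 19 = \frac{19}{3} \approx 6.3333$)
$S{\left(F,g \right)} = 9 - 4 g + 5 F$ ($S{\left(F,g \right)} = \left(- 4 g + 5 F\right) + 9 = 9 - 4 g + 5 F$)
$A = \frac{6135}{817}$ ($A = \frac{48}{\frac{19}{3}} + \frac{9 - -24 + 5 \left(-6\right)}{-43} = 48 \cdot \frac{3}{19} + \left(9 + 24 - 30\right) \left(- \frac{1}{43}\right) = \frac{144}{19} + 3 \left(- \frac{1}{43}\right) = \frac{144}{19} - \frac{3}{43} = \frac{6135}{817} \approx 7.5092$)
$\left(\left(-20 - 35\right) + \left(21 - 1\right)\right) A = \left(\left(-20 - 35\right) + \left(21 - 1\right)\right) \frac{6135}{817} = \left(\left(-20 - 35\right) + 20\right) \frac{6135}{817} = \left(-55 + 20\right) \frac{6135}{817} = \left(-35\right) \frac{6135}{817} = - \frac{214725}{817}$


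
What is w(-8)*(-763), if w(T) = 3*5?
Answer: -11445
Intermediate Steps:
w(T) = 15
w(-8)*(-763) = 15*(-763) = -11445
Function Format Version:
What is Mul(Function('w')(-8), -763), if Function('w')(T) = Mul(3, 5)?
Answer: -11445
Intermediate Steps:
Function('w')(T) = 15
Mul(Function('w')(-8), -763) = Mul(15, -763) = -11445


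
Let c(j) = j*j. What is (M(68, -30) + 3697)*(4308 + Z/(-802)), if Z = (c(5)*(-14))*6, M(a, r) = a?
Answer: 6508020870/401 ≈ 1.6229e+7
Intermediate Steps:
c(j) = j²
Z = -2100 (Z = (5²*(-14))*6 = (25*(-14))*6 = -350*6 = -2100)
(M(68, -30) + 3697)*(4308 + Z/(-802)) = (68 + 3697)*(4308 - 2100/(-802)) = 3765*(4308 - 2100*(-1/802)) = 3765*(4308 + 1050/401) = 3765*(1728558/401) = 6508020870/401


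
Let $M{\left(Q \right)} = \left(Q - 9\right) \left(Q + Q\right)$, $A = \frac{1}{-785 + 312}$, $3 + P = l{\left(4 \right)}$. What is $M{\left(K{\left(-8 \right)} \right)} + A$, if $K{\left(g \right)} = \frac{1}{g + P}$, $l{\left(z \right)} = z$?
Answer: $\frac{60495}{23177} \approx 2.6101$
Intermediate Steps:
$P = 1$ ($P = -3 + 4 = 1$)
$K{\left(g \right)} = \frac{1}{1 + g}$ ($K{\left(g \right)} = \frac{1}{g + 1} = \frac{1}{1 + g}$)
$A = - \frac{1}{473}$ ($A = \frac{1}{-473} = - \frac{1}{473} \approx -0.0021142$)
$M{\left(Q \right)} = 2 Q \left(-9 + Q\right)$ ($M{\left(Q \right)} = \left(-9 + Q\right) 2 Q = 2 Q \left(-9 + Q\right)$)
$M{\left(K{\left(-8 \right)} \right)} + A = \frac{2 \left(-9 + \frac{1}{1 - 8}\right)}{1 - 8} - \frac{1}{473} = \frac{2 \left(-9 + \frac{1}{-7}\right)}{-7} - \frac{1}{473} = 2 \left(- \frac{1}{7}\right) \left(-9 - \frac{1}{7}\right) - \frac{1}{473} = 2 \left(- \frac{1}{7}\right) \left(- \frac{64}{7}\right) - \frac{1}{473} = \frac{128}{49} - \frac{1}{473} = \frac{60495}{23177}$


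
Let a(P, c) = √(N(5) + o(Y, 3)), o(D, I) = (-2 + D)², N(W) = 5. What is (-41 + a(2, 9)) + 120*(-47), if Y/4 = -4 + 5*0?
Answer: -5681 + √329 ≈ -5662.9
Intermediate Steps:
Y = -16 (Y = 4*(-4 + 5*0) = 4*(-4 + 0) = 4*(-4) = -16)
a(P, c) = √329 (a(P, c) = √(5 + (-2 - 16)²) = √(5 + (-18)²) = √(5 + 324) = √329)
(-41 + a(2, 9)) + 120*(-47) = (-41 + √329) + 120*(-47) = (-41 + √329) - 5640 = -5681 + √329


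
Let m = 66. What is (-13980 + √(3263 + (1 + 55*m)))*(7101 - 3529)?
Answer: -49936560 + 10716*√766 ≈ -4.9640e+7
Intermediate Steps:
(-13980 + √(3263 + (1 + 55*m)))*(7101 - 3529) = (-13980 + √(3263 + (1 + 55*66)))*(7101 - 3529) = (-13980 + √(3263 + (1 + 3630)))*3572 = (-13980 + √(3263 + 3631))*3572 = (-13980 + √6894)*3572 = (-13980 + 3*√766)*3572 = -49936560 + 10716*√766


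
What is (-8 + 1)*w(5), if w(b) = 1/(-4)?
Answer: 7/4 ≈ 1.7500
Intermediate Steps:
w(b) = -1/4
(-8 + 1)*w(5) = (-8 + 1)*(-1/4) = -7*(-1/4) = 7/4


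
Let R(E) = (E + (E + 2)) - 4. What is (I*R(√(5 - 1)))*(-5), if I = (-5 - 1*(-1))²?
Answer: -160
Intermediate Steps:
I = 16 (I = (-5 + 1)² = (-4)² = 16)
R(E) = -2 + 2*E (R(E) = (E + (2 + E)) - 4 = (2 + 2*E) - 4 = -2 + 2*E)
(I*R(√(5 - 1)))*(-5) = (16*(-2 + 2*√(5 - 1)))*(-5) = (16*(-2 + 2*√4))*(-5) = (16*(-2 + 2*2))*(-5) = (16*(-2 + 4))*(-5) = (16*2)*(-5) = 32*(-5) = -160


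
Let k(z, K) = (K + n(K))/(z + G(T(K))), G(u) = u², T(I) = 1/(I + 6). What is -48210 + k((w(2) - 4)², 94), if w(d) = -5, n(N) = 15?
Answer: -39049058210/810001 ≈ -48209.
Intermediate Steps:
T(I) = 1/(6 + I)
k(z, K) = (15 + K)/(z + (6 + K)⁻²) (k(z, K) = (K + 15)/(z + (1/(6 + K))²) = (15 + K)/(z + (6 + K)⁻²))
-48210 + k((w(2) - 4)², 94) = -48210 + (6 + 94)²*(15 + 94)/(1 + (-5 - 4)²*(6 + 94)²) = -48210 + 100²*109/(1 + (-9)²*100²) = -48210 + 10000*109/(1 + 81*10000) = -48210 + 10000*109/(1 + 810000) = -48210 + 10000*109/810001 = -48210 + (1/810001)*10000*109 = -48210 + 1090000/810001 = -39049058210/810001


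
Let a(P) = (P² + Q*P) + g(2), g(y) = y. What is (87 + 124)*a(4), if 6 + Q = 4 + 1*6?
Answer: 7174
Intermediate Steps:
Q = 4 (Q = -6 + (4 + 1*6) = -6 + (4 + 6) = -6 + 10 = 4)
a(P) = 2 + P² + 4*P (a(P) = (P² + 4*P) + 2 = 2 + P² + 4*P)
(87 + 124)*a(4) = (87 + 124)*(2 + 4² + 4*4) = 211*(2 + 16 + 16) = 211*34 = 7174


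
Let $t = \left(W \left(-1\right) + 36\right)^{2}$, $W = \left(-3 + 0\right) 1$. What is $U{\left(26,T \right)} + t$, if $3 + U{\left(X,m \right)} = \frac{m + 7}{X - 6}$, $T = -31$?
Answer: $\frac{7584}{5} \approx 1516.8$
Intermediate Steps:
$U{\left(X,m \right)} = -3 + \frac{7 + m}{-6 + X}$ ($U{\left(X,m \right)} = -3 + \frac{m + 7}{X - 6} = -3 + \frac{7 + m}{-6 + X}$)
$W = -3$ ($W = \left(-3\right) 1 = -3$)
$t = 1521$ ($t = \left(\left(-3\right) \left(-1\right) + 36\right)^{2} = \left(3 + 36\right)^{2} = 39^{2} = 1521$)
$U{\left(26,T \right)} + t = \frac{25 - 31 - 78}{-6 + 26} + 1521 = \frac{25 - 31 - 78}{20} + 1521 = \frac{1}{20} \left(-84\right) + 1521 = - \frac{21}{5} + 1521 = \frac{7584}{5}$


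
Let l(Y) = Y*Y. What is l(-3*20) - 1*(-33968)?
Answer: 37568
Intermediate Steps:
l(Y) = Y**2
l(-3*20) - 1*(-33968) = (-3*20)**2 - 1*(-33968) = (-60)**2 + 33968 = 3600 + 33968 = 37568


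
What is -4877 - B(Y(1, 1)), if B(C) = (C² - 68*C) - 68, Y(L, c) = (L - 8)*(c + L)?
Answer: -5957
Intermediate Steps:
Y(L, c) = (-8 + L)*(L + c)
B(C) = -68 + C² - 68*C
-4877 - B(Y(1, 1)) = -4877 - (-68 + (1² - 8*1 - 8*1 + 1*1)² - 68*(1² - 8*1 - 8*1 + 1*1)) = -4877 - (-68 + (1 - 8 - 8 + 1)² - 68*(1 - 8 - 8 + 1)) = -4877 - (-68 + (-14)² - 68*(-14)) = -4877 - (-68 + 196 + 952) = -4877 - 1*1080 = -4877 - 1080 = -5957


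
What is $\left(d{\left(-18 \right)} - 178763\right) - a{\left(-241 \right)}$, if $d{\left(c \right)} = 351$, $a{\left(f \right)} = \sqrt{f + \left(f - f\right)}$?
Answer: $-178412 - i \sqrt{241} \approx -1.7841 \cdot 10^{5} - 15.524 i$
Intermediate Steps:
$a{\left(f \right)} = \sqrt{f}$ ($a{\left(f \right)} = \sqrt{f + 0} = \sqrt{f}$)
$\left(d{\left(-18 \right)} - 178763\right) - a{\left(-241 \right)} = \left(351 - 178763\right) - \sqrt{-241} = -178412 - i \sqrt{241}$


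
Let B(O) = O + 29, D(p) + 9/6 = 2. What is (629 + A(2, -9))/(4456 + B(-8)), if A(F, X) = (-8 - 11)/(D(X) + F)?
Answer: 3107/22385 ≈ 0.13880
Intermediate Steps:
D(p) = ½ (D(p) = -3/2 + 2 = ½)
A(F, X) = -19/(½ + F) (A(F, X) = (-8 - 11)/(½ + F) = -19/(½ + F))
B(O) = 29 + O
(629 + A(2, -9))/(4456 + B(-8)) = (629 - 38/(1 + 2*2))/(4456 + (29 - 8)) = (629 - 38/(1 + 4))/(4456 + 21) = (629 - 38/5)/4477 = (629 - 38*⅕)*(1/4477) = (629 - 38/5)*(1/4477) = (3107/5)*(1/4477) = 3107/22385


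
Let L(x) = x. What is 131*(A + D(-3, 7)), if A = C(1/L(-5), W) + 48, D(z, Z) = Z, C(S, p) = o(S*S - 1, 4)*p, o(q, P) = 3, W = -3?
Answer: 6026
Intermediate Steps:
C(S, p) = 3*p
A = 39 (A = 3*(-3) + 48 = -9 + 48 = 39)
131*(A + D(-3, 7)) = 131*(39 + 7) = 131*46 = 6026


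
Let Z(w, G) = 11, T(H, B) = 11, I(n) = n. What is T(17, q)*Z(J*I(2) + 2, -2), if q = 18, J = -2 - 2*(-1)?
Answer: 121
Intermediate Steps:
J = 0 (J = -2 + 2 = 0)
T(17, q)*Z(J*I(2) + 2, -2) = 11*11 = 121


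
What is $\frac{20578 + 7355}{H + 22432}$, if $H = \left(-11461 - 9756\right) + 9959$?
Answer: $\frac{27933}{11174} \approx 2.4998$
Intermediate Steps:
$H = -11258$ ($H = -21217 + 9959 = -11258$)
$\frac{20578 + 7355}{H + 22432} = \frac{20578 + 7355}{-11258 + 22432} = \frac{27933}{11174}$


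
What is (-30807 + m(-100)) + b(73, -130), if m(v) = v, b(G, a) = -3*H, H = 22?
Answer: -30973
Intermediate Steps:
b(G, a) = -66 (b(G, a) = -3*22 = -66)
(-30807 + m(-100)) + b(73, -130) = (-30807 - 100) - 66 = -30907 - 66 = -30973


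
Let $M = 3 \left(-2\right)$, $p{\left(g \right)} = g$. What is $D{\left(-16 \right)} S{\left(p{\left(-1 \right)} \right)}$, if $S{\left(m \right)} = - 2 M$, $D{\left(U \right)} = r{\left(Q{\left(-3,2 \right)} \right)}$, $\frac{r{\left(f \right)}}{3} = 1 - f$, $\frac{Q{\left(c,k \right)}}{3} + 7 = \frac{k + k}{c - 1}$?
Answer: $900$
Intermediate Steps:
$Q{\left(c,k \right)} = -21 + \frac{6 k}{-1 + c}$ ($Q{\left(c,k \right)} = -21 + 3 \frac{k + k}{c - 1} = -21 + 3 \frac{2 k}{-1 + c} = -21 + \frac{6 k}{-1 + c}$)
$r{\left(f \right)} = 3 - 3 f$ ($r{\left(f \right)} = 3 \left(1 - f\right) = 3 - 3 f$)
$D{\left(U \right)} = 75$ ($D{\left(U \right)} = 3 - 3 \frac{3 \left(7 - -21 + 2 \cdot 2\right)}{-1 - 3} = 3 - 3 \frac{3 \left(7 + 21 + 4\right)}{-4} = 3 - 3 \cdot 3 \left(- \frac{1}{4}\right) 32 = 3 - -72 = 3 + 72 = 75$)
$M = -6$
$S{\left(m \right)} = 12$ ($S{\left(m \right)} = \left(-2\right) \left(-6\right) = 12$)
$D{\left(-16 \right)} S{\left(p{\left(-1 \right)} \right)} = 75 \cdot 12 = 900$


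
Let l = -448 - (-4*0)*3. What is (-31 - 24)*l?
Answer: 24640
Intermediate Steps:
l = -448 (l = -448 - 0*3 = -448 - 1*0 = -448 + 0 = -448)
(-31 - 24)*l = (-31 - 24)*(-448) = -55*(-448) = 24640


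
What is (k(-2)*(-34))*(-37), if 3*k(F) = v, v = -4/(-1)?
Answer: 5032/3 ≈ 1677.3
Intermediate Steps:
v = 4 (v = -4*(-1) = 4)
k(F) = 4/3 (k(F) = (1/3)*4 = 4/3)
(k(-2)*(-34))*(-37) = ((4/3)*(-34))*(-37) = -136/3*(-37) = 5032/3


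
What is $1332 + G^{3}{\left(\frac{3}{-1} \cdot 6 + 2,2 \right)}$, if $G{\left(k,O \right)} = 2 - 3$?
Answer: $1331$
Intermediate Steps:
$G{\left(k,O \right)} = -1$
$1332 + G^{3}{\left(\frac{3}{-1} \cdot 6 + 2,2 \right)} = 1332 + \left(-1\right)^{3} = 1332 - 1 = 1331$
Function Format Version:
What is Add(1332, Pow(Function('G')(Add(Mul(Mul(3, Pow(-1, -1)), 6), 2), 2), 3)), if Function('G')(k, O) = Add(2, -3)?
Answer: 1331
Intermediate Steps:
Function('G')(k, O) = -1
Add(1332, Pow(Function('G')(Add(Mul(Mul(3, Pow(-1, -1)), 6), 2), 2), 3)) = Add(1332, Pow(-1, 3)) = Add(1332, -1) = 1331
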